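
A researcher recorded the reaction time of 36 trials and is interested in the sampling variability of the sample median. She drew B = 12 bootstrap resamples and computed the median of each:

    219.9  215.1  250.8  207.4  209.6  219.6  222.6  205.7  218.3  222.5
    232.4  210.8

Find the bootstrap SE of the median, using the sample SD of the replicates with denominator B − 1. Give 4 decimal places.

Bootstrap SE is the standard deviation of the 12 replicate medians.
Mean of replicates: (219.9 + 215.1 + 250.8 + 207.4 + 209.6 + 219.6 + 222.6 + 205.7 + 218.3 + 222.5 + 232.4 + 210.8) / 12 = 2634.70000 / 12 = 219.55833
Sum of squared deviations: (+0.34167)² + (−4.45833)² + (+31.24167)² + (−12.15833)² + (−9.95833)² + (+0.04167)² + (+3.04167)² + (−13.85833)² + (−1.25833)² + (+2.94167)² + (+12.84167)² + (−8.75833)² = 1696.18917
Variance = 1696.18917 / 11 = 154.19902
SE* = √154.19902

SE* = 12.4177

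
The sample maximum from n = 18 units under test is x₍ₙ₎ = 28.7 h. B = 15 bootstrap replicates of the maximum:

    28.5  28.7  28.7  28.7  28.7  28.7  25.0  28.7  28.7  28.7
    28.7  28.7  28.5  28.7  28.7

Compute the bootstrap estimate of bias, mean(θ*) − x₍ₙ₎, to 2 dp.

mean(θ*) = (28.5 + 28.7 + 28.7 + 28.7 + 28.7 + 28.7 + 25.0 + 28.7 + 28.7 + 28.7 + 28.7 + 28.7 + 28.5 + 28.7 + 28.7) / 15 = 28.427
bias = 28.427 − 28.7

bias = −0.27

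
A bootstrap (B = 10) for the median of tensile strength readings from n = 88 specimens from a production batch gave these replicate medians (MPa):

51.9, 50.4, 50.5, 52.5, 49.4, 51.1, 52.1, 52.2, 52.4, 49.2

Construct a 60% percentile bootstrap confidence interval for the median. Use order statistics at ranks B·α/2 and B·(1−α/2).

Sorted replicates: 49.2, 49.4, 50.4, 50.5, 51.1, 51.9, 52.1, 52.2, 52.4, 52.5
α = 0.40; lower rank = 10 × 0.200 = 2; upper rank = 10 × 0.800 = 8.
The 2nd smallest replicate is 49.4; the 8th is 52.2.

(49.4, 52.2)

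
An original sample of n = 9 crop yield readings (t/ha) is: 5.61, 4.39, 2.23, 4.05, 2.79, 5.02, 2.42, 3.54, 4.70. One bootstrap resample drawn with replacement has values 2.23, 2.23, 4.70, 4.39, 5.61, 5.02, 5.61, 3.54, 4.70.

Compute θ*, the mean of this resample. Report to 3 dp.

Mean = (2.23 + 2.23 + 4.70 + 4.39 + 5.61 + 5.02 + 5.61 + 3.54 + 4.70) / 9 = 38.030 / 9 = 4.226

θ* = 4.226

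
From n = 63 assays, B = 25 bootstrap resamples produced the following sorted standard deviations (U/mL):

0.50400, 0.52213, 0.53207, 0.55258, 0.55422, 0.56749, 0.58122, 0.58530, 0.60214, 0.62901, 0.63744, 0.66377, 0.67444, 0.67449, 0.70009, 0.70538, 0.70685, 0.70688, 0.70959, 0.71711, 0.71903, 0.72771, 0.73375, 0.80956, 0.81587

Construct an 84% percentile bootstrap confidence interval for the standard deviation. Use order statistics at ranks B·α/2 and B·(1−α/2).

α = 0.16; lower rank = 25 × 0.080 = 2; upper rank = 25 × 0.920 = 23.
The 2nd smallest replicate is 0.52213; the 23rd is 0.73375.

(0.52213, 0.73375)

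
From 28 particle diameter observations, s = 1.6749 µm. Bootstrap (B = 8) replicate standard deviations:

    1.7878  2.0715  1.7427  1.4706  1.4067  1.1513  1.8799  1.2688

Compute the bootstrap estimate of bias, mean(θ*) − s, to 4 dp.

bias = −0.0775

mean(θ*) = (1.7878 + 2.0715 + 1.7427 + 1.4706 + 1.4067 + 1.1513 + 1.8799 + 1.2688) / 8 = 1.59741
bias = 1.59741 − 1.6749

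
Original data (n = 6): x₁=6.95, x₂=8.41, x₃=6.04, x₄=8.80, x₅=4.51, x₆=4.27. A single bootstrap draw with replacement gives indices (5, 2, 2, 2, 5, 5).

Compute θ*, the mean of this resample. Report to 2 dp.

Resample values: 4.51, 8.41, 8.41, 8.41, 4.51, 4.51.
Mean = (4.51 + 8.41 + 8.41 + 8.41 + 4.51 + 4.51) / 6 = 38.760 / 6 = 6.46

θ* = 6.46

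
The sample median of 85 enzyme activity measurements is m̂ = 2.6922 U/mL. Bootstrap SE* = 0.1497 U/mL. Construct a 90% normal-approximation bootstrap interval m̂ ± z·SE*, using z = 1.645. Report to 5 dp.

(2.44594, 2.93846)

Margin = 1.645 × 0.1497 = 0.246256
Interval: 2.6922 ± 0.246256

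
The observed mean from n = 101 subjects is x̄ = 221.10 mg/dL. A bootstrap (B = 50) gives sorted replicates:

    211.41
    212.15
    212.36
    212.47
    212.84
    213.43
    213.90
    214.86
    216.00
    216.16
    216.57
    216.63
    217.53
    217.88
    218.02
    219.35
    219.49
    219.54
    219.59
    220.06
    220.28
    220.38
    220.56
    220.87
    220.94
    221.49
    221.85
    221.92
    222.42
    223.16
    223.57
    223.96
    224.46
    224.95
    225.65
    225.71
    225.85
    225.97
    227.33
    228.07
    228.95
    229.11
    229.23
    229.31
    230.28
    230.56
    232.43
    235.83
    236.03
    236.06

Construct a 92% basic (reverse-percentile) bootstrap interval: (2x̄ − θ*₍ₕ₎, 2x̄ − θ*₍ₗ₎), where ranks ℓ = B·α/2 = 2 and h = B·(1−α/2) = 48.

(206.37, 230.05)

Percentile endpoints at ranks 2 and 48: θ*₍2₎ = 212.15, θ*₍48₎ = 235.83.
Basic interval reflects these around x̄:
  lower = 2 × 221.10 − 235.83 = 206.37
  upper = 2 × 221.10 − 212.15 = 230.05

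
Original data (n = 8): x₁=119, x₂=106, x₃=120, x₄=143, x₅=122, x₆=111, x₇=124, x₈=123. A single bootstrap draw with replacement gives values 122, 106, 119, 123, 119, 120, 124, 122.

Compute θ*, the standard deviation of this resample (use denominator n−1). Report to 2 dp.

Mean = 119.3750; sum of squared deviations = 227.8750
s² = 227.8750 / 7 = 32.5536
s = √32.5536 = 5.71

θ* = 5.71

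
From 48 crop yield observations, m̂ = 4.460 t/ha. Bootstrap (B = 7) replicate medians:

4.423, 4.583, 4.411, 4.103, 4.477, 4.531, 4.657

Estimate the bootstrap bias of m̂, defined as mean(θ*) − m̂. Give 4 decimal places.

mean(θ*) = (4.423 + 4.583 + 4.411 + 4.103 + 4.477 + 4.531 + 4.657) / 7 = 4.45500
bias = 4.45500 − 4.460

bias = −0.0050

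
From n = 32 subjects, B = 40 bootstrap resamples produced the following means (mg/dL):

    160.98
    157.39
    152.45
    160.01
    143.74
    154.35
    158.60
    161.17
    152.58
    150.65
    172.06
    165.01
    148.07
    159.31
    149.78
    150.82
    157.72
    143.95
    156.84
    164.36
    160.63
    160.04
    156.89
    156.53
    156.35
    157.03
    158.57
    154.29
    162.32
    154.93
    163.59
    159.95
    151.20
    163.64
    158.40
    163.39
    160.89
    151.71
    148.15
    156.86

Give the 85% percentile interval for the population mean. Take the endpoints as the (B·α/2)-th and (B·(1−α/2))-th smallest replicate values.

Sorted replicates: 143.74, 143.95, 148.07, 148.15, 149.78, 150.65, 150.82, 151.20, 151.71, 152.45, 152.58, 154.29, 154.35, 154.93, 156.35, 156.53, 156.84, 156.86, 156.89, 157.03, 157.39, 157.72, 158.40, 158.57, 158.60, 159.31, 159.95, 160.01, 160.04, 160.63, 160.89, 160.98, 161.17, 162.32, 163.39, 163.59, 163.64, 164.36, 165.01, 172.06
α = 0.15; lower rank = 40 × 0.075 = 3; upper rank = 40 × 0.925 = 37.
The 3rd smallest replicate is 148.07; the 37th is 163.64.

(148.07, 163.64)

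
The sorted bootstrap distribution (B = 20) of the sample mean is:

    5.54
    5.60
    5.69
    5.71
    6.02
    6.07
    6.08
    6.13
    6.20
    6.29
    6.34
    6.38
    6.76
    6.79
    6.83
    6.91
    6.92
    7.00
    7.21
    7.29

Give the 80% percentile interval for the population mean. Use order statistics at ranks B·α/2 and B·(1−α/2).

α = 0.20; lower rank = 20 × 0.100 = 2; upper rank = 20 × 0.900 = 18.
The 2nd smallest replicate is 5.60; the 18th is 7.00.

(5.60, 7.00)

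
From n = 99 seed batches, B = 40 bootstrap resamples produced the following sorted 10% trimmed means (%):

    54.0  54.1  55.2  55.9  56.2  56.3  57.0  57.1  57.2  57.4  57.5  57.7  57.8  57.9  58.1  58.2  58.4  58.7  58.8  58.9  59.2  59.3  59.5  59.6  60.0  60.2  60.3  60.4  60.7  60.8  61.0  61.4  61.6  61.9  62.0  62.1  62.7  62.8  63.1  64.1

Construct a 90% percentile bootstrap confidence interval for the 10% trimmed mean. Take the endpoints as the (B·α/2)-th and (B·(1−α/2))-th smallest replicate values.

α = 0.10; lower rank = 40 × 0.050 = 2; upper rank = 40 × 0.950 = 38.
The 2nd smallest replicate is 54.1; the 38th is 62.8.

(54.1, 62.8)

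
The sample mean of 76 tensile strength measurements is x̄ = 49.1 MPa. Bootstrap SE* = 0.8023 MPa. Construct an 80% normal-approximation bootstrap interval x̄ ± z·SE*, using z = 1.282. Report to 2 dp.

(48.07, 50.13)

Margin = 1.282 × 0.8023 = 1.029
Interval: 49.1 ± 1.029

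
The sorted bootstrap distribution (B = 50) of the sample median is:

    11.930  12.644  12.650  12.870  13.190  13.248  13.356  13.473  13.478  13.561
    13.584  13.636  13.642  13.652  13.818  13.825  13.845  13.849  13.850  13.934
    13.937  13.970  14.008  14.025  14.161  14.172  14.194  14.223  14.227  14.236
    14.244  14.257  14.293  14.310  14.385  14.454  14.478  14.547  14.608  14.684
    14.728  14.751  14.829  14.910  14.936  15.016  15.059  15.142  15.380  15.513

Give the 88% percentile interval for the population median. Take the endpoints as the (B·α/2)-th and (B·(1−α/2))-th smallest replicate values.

(12.650, 15.059)

α = 0.12; lower rank = 50 × 0.060 = 3; upper rank = 50 × 0.940 = 47.
The 3rd smallest replicate is 12.650; the 47th is 15.059.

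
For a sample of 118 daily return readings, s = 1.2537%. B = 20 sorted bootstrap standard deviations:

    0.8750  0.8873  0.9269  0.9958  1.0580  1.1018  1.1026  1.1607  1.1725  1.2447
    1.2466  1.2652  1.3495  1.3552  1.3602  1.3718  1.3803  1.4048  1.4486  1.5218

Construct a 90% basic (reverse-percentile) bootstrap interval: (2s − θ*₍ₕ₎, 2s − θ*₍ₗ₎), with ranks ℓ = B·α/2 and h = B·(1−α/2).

Percentile endpoints at ranks 1 and 19: θ*₍1₎ = 0.8750, θ*₍19₎ = 1.4486.
Basic interval reflects these around s:
  lower = 2 × 1.2537 − 1.4486 = 1.0588
  upper = 2 × 1.2537 − 0.8750 = 1.6324

(1.0588, 1.6324)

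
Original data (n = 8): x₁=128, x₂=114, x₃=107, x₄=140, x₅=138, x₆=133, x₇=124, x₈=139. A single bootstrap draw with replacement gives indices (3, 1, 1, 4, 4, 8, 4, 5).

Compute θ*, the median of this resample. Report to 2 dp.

θ* = 138.50

Resample values: 107, 128, 128, 140, 140, 139, 140, 138.
Sorted: 107, 128, 128, 138, 139, 140, 140, 140
Median = average of the two middle values = 138.50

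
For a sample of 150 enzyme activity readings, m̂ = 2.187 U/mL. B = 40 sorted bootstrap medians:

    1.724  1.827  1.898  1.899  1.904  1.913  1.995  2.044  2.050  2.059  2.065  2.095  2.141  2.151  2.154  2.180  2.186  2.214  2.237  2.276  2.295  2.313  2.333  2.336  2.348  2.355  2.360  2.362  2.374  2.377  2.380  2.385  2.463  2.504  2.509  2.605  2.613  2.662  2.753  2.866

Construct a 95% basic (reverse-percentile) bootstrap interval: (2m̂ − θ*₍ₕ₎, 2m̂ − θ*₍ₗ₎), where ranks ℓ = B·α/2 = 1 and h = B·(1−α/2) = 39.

(1.621, 2.650)

Percentile endpoints at ranks 1 and 39: θ*₍1₎ = 1.724, θ*₍39₎ = 2.753.
Basic interval reflects these around m̂:
  lower = 2 × 2.187 − 2.753 = 1.621
  upper = 2 × 2.187 − 1.724 = 2.650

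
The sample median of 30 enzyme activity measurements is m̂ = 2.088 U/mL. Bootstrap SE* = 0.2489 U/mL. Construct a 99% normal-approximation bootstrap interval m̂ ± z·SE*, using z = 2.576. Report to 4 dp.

Margin = 2.576 × 0.2489 = 0.64117
Interval: 2.088 ± 0.64117

(1.4468, 2.7292)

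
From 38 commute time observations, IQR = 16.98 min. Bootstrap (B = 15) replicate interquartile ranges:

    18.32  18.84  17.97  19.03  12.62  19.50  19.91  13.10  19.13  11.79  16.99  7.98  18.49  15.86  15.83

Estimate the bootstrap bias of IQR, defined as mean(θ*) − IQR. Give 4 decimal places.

bias = −0.6227

mean(θ*) = (18.32 + 18.84 + 17.97 + 19.03 + 12.62 + 19.50 + 19.91 + 13.10 + 19.13 + 11.79 + 16.99 + 7.98 + 18.49 + 15.86 + 15.83) / 15 = 16.35733
bias = 16.35733 − 16.98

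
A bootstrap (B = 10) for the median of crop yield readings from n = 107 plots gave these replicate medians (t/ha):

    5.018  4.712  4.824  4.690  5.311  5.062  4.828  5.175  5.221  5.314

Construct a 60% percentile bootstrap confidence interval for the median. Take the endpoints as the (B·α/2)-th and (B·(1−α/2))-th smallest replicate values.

(4.712, 5.221)

Sorted replicates: 4.690, 4.712, 4.824, 4.828, 5.018, 5.062, 5.175, 5.221, 5.311, 5.314
α = 0.40; lower rank = 10 × 0.200 = 2; upper rank = 10 × 0.800 = 8.
The 2nd smallest replicate is 4.712; the 8th is 5.221.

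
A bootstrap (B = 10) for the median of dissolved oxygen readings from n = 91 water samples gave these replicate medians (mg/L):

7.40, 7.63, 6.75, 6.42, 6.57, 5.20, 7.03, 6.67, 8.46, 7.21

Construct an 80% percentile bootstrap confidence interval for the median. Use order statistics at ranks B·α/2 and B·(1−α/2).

Sorted replicates: 5.20, 6.42, 6.57, 6.67, 6.75, 7.03, 7.21, 7.40, 7.63, 8.46
α = 0.20; lower rank = 10 × 0.100 = 1; upper rank = 10 × 0.900 = 9.
The 1st smallest replicate is 5.20; the 9th is 7.63.

(5.20, 7.63)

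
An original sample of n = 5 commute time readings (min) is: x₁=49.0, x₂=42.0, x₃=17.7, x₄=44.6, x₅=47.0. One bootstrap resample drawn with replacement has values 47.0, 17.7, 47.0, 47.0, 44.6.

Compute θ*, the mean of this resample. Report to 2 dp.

Mean = (47.0 + 17.7 + 47.0 + 47.0 + 44.6) / 5 = 203.30 / 5 = 40.66

θ* = 40.66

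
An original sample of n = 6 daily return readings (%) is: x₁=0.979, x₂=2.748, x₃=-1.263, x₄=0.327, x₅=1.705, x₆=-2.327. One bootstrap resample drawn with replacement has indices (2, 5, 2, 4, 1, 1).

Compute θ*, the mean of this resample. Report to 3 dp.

Resample values: 2.748, 1.705, 2.748, 0.327, 0.979, 0.979.
Mean = (2.748 + 1.705 + 2.748 + 0.327 + 0.979 + 0.979) / 6 = 9.4860 / 6 = 1.581

θ* = 1.581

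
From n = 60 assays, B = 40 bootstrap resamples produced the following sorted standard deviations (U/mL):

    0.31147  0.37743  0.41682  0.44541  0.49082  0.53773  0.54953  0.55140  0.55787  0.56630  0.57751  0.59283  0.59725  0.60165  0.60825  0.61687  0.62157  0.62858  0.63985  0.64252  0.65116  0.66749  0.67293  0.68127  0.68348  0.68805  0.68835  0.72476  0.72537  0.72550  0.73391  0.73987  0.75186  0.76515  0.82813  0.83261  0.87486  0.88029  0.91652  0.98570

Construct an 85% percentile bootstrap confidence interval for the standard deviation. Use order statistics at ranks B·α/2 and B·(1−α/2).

(0.41682, 0.87486)

α = 0.15; lower rank = 40 × 0.075 = 3; upper rank = 40 × 0.925 = 37.
The 3rd smallest replicate is 0.41682; the 37th is 0.87486.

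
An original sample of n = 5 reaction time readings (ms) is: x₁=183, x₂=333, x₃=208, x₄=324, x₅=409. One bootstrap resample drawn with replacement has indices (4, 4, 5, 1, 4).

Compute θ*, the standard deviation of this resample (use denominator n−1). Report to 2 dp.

θ* = 81.36

Resample values: 324, 324, 409, 183, 324.
Mean = 312.8000; sum of squared deviations = 26478.8000
s² = 26478.8000 / 4 = 6619.7000
s = √6619.7000 = 81.36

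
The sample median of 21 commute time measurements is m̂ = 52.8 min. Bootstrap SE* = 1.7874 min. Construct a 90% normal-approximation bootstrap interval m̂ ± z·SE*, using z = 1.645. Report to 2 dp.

(49.86, 55.74)

Margin = 1.645 × 1.7874 = 2.940
Interval: 52.8 ± 2.940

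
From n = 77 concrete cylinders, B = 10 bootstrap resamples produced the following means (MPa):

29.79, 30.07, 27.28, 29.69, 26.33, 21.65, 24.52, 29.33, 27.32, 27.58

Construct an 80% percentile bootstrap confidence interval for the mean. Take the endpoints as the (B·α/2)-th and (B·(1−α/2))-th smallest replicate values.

Sorted replicates: 21.65, 24.52, 26.33, 27.28, 27.32, 27.58, 29.33, 29.69, 29.79, 30.07
α = 0.20; lower rank = 10 × 0.100 = 1; upper rank = 10 × 0.900 = 9.
The 1st smallest replicate is 21.65; the 9th is 29.79.

(21.65, 29.79)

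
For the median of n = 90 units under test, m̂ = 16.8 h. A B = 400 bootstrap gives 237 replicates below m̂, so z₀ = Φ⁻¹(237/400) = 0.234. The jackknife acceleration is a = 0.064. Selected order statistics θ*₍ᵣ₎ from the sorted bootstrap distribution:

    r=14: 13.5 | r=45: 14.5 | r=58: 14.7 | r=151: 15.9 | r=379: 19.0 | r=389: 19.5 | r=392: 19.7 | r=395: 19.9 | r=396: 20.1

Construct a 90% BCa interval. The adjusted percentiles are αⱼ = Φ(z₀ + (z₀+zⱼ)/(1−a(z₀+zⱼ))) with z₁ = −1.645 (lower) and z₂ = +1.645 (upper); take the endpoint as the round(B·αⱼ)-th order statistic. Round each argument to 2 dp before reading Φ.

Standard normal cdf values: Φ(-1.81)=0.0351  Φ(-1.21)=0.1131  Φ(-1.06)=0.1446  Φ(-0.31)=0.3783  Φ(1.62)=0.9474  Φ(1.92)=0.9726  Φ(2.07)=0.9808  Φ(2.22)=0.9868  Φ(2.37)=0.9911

(14.7, 20.1)

Lower: z₀ + z₁ = 0.234 + (-1.645) = -1.411; 1 − a(z₀+z₁) = 1 − (0.064)(-1.411) = 1.0903; argument = 0.234 + (-1.411)/1.0903 = -1.0601 → -1.06.
α₁ = Φ(-1.06) = 0.1446; rank = round(400 × 0.1446) = 58; θ*₍58₎ = 14.7.
Upper: z₀ + z₂ = 1.879; 1 − a(z₀+z₂) = 0.8797; argument = 2.3698 → 2.37; α₂ = 0.9911; rank = 396; θ*₍396₎ = 20.1.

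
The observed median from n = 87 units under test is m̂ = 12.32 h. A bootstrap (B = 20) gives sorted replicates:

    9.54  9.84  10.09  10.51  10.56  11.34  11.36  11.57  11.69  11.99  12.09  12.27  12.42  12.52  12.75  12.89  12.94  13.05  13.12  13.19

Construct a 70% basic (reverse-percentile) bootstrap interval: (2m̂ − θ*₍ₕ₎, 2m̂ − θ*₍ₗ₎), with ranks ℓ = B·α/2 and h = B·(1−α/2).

Percentile endpoints at ranks 3 and 17: θ*₍3₎ = 10.09, θ*₍17₎ = 12.94.
Basic interval reflects these around m̂:
  lower = 2 × 12.32 − 12.94 = 11.70
  upper = 2 × 12.32 − 10.09 = 14.55

(11.70, 14.55)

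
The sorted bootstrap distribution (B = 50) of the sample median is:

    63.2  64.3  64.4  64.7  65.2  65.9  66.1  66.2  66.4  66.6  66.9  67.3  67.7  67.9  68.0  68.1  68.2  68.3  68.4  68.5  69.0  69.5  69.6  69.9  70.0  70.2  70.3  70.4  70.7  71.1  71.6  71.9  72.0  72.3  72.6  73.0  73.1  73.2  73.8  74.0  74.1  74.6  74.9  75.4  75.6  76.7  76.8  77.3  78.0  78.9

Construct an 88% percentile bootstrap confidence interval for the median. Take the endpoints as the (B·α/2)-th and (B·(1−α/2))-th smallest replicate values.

α = 0.12; lower rank = 50 × 0.060 = 3; upper rank = 50 × 0.940 = 47.
The 3rd smallest replicate is 64.4; the 47th is 76.8.

(64.4, 76.8)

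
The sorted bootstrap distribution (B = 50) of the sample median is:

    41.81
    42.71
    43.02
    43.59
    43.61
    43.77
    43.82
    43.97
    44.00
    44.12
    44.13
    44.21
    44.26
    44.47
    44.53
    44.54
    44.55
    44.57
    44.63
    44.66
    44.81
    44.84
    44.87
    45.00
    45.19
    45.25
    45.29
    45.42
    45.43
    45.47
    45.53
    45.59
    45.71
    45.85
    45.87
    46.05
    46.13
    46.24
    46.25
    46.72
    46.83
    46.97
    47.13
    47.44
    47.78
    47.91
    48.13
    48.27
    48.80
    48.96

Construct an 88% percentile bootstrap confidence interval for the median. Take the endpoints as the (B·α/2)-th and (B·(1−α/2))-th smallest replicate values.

(43.02, 48.13)

α = 0.12; lower rank = 50 × 0.060 = 3; upper rank = 50 × 0.940 = 47.
The 3rd smallest replicate is 43.02; the 47th is 48.13.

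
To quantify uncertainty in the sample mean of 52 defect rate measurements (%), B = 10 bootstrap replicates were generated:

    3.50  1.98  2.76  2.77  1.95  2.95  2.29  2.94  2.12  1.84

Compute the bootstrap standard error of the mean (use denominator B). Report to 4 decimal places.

Bootstrap SE is the standard deviation of the 10 replicate means.
Mean of replicates: (3.50 + 1.98 + 2.76 + 2.77 + 1.95 + 2.95 + 2.29 + 2.94 + 2.12 + 1.84) / 10 = 25.10000 / 10 = 2.51000
Sum of squared deviations: (+0.99000)² + (−0.53000)² + (+0.25000)² + (+0.26000)² + (−0.56000)² + (+0.44000)² + (−0.22000)² + (+0.43000)² + (−0.39000)² + (−0.67000)² = 2.73260
Variance = 2.73260 / 10 = 0.27326
SE* = √0.27326

SE* = 0.5227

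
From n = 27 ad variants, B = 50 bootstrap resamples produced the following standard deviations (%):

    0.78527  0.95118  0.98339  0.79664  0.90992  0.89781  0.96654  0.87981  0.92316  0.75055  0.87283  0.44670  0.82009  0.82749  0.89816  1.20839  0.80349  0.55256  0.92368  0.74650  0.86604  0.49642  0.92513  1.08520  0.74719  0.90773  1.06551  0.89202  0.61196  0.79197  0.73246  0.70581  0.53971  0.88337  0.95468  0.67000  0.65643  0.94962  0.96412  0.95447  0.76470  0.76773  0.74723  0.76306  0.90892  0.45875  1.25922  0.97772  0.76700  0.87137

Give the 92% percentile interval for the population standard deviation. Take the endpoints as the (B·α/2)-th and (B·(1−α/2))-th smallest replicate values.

(0.45875, 1.08520)

Sorted replicates: 0.44670, 0.45875, 0.49642, 0.53971, 0.55256, 0.61196, 0.65643, 0.67000, 0.70581, 0.73246, 0.74650, 0.74719, 0.74723, 0.75055, 0.76306, 0.76470, 0.76700, 0.76773, 0.78527, 0.79197, 0.79664, 0.80349, 0.82009, 0.82749, 0.86604, 0.87137, 0.87283, 0.87981, 0.88337, 0.89202, 0.89781, 0.89816, 0.90773, 0.90892, 0.90992, 0.92316, 0.92368, 0.92513, 0.94962, 0.95118, 0.95447, 0.95468, 0.96412, 0.96654, 0.97772, 0.98339, 1.06551, 1.08520, 1.20839, 1.25922
α = 0.08; lower rank = 50 × 0.040 = 2; upper rank = 50 × 0.960 = 48.
The 2nd smallest replicate is 0.45875; the 48th is 1.08520.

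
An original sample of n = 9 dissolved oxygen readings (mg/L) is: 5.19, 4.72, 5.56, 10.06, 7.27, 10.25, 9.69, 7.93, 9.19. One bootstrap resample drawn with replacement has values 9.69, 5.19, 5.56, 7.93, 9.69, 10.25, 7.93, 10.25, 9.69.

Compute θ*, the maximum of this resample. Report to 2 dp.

Maximum = 10.25

θ* = 10.25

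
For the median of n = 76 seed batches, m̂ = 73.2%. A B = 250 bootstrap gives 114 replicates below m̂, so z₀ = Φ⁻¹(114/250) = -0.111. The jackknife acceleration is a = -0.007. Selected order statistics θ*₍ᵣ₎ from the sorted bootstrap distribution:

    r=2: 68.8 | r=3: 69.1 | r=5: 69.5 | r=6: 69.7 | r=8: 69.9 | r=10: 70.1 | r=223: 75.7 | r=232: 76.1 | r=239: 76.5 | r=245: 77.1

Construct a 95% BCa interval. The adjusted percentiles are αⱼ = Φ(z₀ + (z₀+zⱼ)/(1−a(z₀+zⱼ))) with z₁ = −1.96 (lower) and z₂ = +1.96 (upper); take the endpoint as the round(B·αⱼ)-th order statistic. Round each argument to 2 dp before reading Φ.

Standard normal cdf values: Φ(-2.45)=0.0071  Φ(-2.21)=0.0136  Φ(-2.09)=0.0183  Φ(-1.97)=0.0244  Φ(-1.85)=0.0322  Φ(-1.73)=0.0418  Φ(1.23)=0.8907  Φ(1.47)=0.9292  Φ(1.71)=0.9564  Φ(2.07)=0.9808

Lower: z₀ + z₁ = -0.111 + (-1.960) = -2.071; 1 − a(z₀+z₁) = 1 − (-0.007)(-2.071) = 0.9855; argument = -0.111 + (-2.071)/0.9855 = -2.2125 → -2.21.
α₁ = Φ(-2.21) = 0.0136; rank = round(250 × 0.0136) = 3; θ*₍3₎ = 69.1.
Upper: z₀ + z₂ = 1.849; 1 − a(z₀+z₂) = 1.0129; argument = 1.7144 → 1.71; α₂ = 0.9564; rank = 239; θ*₍239₎ = 76.5.

(69.1, 76.5)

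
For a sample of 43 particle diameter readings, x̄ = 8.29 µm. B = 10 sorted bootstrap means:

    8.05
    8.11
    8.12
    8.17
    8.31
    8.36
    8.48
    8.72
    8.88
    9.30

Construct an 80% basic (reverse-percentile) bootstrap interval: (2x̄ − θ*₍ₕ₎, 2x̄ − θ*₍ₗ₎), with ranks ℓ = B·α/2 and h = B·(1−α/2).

(7.70, 8.53)

Percentile endpoints at ranks 1 and 9: θ*₍1₎ = 8.05, θ*₍9₎ = 8.88.
Basic interval reflects these around x̄:
  lower = 2 × 8.29 − 8.88 = 7.70
  upper = 2 × 8.29 − 8.05 = 8.53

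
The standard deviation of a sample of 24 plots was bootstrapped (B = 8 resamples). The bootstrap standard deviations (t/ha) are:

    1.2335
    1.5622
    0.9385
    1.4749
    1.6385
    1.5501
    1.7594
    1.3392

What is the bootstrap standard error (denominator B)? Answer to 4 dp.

Bootstrap SE is the standard deviation of the 8 replicate standard deviations.
Mean of replicates: (1.2335 + 1.5622 + 0.9385 + 1.4749 + 1.6385 + 1.5501 + 1.7594 + 1.3392) / 8 = 11.49630 / 8 = 1.43704
Sum of squared deviations: (−0.20354)² + (+0.12516)² + (−0.49854)² + (+0.03786)² + (+0.20146)² + (+0.11306)² + (+0.32236)² + (−0.09784)² = 0.47393
Variance = 0.47393 / 8 = 0.05924
SE* = √0.05924

SE* = 0.2434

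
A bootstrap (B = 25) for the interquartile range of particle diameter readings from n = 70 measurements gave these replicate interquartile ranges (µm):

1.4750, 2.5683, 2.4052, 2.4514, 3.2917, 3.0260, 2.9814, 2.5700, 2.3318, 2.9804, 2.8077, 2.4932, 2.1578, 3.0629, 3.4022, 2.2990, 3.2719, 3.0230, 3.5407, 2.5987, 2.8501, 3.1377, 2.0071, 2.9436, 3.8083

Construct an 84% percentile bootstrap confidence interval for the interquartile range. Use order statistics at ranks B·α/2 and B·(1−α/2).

Sorted replicates: 1.4750, 2.0071, 2.1578, 2.2990, 2.3318, 2.4052, 2.4514, 2.4932, 2.5683, 2.5700, 2.5987, 2.8077, 2.8501, 2.9436, 2.9804, 2.9814, 3.0230, 3.0260, 3.0629, 3.1377, 3.2719, 3.2917, 3.4022, 3.5407, 3.8083
α = 0.16; lower rank = 25 × 0.080 = 2; upper rank = 25 × 0.920 = 23.
The 2nd smallest replicate is 2.0071; the 23rd is 3.4022.

(2.0071, 3.4022)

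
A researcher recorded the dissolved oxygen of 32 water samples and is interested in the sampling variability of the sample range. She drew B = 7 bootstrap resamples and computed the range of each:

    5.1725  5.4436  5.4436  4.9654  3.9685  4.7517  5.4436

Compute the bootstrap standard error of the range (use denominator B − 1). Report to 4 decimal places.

SE* = 0.5388

Bootstrap SE is the standard deviation of the 7 replicate ranges.
Mean of replicates: (5.1725 + 5.4436 + 5.4436 + 4.9654 + 3.9685 + 4.7517 + 5.4436) / 7 = 35.18890 / 7 = 5.02699
Sum of squared deviations: (+0.14551)² + (+0.41661)² + (+0.41661)² + (−0.06159)² + (−1.05849)² + (−0.27529)² + (+0.41661)² = 1.74184
Variance = 1.74184 / 6 = 0.29031
SE* = √0.29031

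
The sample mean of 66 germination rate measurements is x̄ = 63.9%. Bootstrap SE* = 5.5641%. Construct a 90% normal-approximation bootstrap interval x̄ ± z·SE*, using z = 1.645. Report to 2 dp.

(54.75, 73.05)

Margin = 1.645 × 5.5641 = 9.153
Interval: 63.9 ± 9.153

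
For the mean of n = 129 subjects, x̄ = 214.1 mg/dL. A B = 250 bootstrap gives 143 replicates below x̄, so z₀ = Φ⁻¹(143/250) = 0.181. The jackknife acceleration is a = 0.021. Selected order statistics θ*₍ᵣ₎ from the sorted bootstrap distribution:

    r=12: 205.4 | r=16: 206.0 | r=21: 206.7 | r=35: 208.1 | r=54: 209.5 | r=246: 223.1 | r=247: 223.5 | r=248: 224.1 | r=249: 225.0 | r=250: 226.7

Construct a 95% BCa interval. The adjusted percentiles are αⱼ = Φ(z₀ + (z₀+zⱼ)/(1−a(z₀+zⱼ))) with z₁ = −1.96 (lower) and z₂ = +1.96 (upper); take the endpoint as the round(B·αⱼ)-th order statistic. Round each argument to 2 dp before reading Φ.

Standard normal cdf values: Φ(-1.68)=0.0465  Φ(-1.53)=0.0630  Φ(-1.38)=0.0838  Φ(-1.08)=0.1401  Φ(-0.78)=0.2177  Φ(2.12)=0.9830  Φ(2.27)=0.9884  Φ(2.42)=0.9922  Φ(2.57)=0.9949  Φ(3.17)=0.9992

(206.0, 224.1)

Lower: z₀ + z₁ = 0.181 + (-1.960) = -1.779; 1 − a(z₀+z₁) = 1 − (0.021)(-1.779) = 1.0374; argument = 0.181 + (-1.779)/1.0374 = -1.5339 → -1.53.
α₁ = Φ(-1.53) = 0.0630; rank = round(250 × 0.0630) = 16; θ*₍16₎ = 206.0.
Upper: z₀ + z₂ = 2.141; 1 − a(z₀+z₂) = 0.9550; argument = 2.4228 → 2.42; α₂ = 0.9922; rank = 248; θ*₍248₎ = 224.1.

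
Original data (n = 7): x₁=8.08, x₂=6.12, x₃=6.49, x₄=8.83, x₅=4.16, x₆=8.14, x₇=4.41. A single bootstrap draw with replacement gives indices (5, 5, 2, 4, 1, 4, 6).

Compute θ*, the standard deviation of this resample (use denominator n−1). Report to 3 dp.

Resample values: 4.16, 4.16, 6.12, 8.83, 8.08, 8.83, 8.14.
Mean = 6.9029; sum of squared deviations = 26.0033
s² = 26.0033 / 6 = 4.3339
s = √4.3339 = 2.082

θ* = 2.082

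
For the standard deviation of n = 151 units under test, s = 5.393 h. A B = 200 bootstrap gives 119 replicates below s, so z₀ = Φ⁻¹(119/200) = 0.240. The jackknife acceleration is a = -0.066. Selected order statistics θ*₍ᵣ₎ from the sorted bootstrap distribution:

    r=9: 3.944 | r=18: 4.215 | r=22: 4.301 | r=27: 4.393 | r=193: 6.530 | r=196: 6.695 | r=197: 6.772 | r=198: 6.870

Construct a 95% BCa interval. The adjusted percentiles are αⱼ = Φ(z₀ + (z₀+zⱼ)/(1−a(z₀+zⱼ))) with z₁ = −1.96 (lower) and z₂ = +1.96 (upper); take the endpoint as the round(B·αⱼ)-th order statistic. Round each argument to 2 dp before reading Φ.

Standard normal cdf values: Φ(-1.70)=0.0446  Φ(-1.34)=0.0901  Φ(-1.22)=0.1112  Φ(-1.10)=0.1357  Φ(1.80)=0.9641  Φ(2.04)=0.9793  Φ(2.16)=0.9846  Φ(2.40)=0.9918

(3.944, 6.772)

Lower: z₀ + z₁ = 0.240 + (-1.960) = -1.720; 1 − a(z₀+z₁) = 1 − (-0.066)(-1.720) = 0.8865; argument = 0.240 + (-1.720)/0.8865 = -1.7003 → -1.70.
α₁ = Φ(-1.70) = 0.0446; rank = round(200 × 0.0446) = 9; θ*₍9₎ = 3.944.
Upper: z₀ + z₂ = 2.200; 1 − a(z₀+z₂) = 1.1452; argument = 2.1611 → 2.16; α₂ = 0.9846; rank = 197; θ*₍197₎ = 6.772.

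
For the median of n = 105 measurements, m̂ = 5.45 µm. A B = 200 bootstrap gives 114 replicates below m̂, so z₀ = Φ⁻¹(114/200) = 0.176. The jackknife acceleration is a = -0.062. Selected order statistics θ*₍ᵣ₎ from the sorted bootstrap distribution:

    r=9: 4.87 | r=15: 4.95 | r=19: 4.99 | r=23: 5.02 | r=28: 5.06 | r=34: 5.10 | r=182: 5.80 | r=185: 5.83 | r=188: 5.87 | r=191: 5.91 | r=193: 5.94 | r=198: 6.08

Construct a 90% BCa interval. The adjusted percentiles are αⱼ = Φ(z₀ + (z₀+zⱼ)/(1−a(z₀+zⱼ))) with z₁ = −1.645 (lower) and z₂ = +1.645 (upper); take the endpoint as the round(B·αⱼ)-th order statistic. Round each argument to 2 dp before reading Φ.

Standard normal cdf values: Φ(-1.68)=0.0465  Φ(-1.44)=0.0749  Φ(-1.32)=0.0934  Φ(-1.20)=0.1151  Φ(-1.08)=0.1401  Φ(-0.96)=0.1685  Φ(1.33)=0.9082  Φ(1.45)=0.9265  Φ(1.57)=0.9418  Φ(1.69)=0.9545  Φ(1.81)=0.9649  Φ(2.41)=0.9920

Lower: z₀ + z₁ = 0.176 + (-1.645) = -1.469; 1 − a(z₀+z₁) = 1 − (-0.062)(-1.469) = 0.9089; argument = 0.176 + (-1.469)/0.9089 = -1.4402 → -1.44.
α₁ = Φ(-1.44) = 0.0749; rank = round(200 × 0.0749) = 15; θ*₍15₎ = 4.95.
Upper: z₀ + z₂ = 1.821; 1 − a(z₀+z₂) = 1.1129; argument = 1.8123 → 1.81; α₂ = 0.9649; rank = 193; θ*₍193₎ = 5.94.

(4.95, 5.94)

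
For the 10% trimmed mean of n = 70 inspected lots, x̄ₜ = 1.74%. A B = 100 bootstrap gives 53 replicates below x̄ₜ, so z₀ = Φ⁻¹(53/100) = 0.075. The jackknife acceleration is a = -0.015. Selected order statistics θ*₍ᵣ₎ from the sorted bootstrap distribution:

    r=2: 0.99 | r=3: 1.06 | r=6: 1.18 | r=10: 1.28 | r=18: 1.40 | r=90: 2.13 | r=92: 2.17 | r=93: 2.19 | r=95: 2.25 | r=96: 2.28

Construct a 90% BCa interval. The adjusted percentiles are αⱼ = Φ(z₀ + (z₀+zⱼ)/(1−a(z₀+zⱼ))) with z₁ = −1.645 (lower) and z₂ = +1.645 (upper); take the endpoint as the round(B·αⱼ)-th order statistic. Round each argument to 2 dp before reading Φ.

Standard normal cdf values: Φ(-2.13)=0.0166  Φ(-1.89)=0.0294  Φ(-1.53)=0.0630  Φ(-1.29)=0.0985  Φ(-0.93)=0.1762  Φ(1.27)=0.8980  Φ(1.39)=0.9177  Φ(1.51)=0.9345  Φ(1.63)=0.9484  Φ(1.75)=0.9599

Lower: z₀ + z₁ = 0.075 + (-1.645) = -1.570; 1 − a(z₀+z₁) = 1 − (-0.015)(-1.570) = 0.9765; argument = 0.075 + (-1.570)/0.9765 = -1.5329 → -1.53.
α₁ = Φ(-1.53) = 0.0630; rank = round(100 × 0.0630) = 6; θ*₍6₎ = 1.18.
Upper: z₀ + z₂ = 1.720; 1 − a(z₀+z₂) = 1.0258; argument = 1.7517 → 1.75; α₂ = 0.9599; rank = 96; θ*₍96₎ = 2.28.

(1.18, 2.28)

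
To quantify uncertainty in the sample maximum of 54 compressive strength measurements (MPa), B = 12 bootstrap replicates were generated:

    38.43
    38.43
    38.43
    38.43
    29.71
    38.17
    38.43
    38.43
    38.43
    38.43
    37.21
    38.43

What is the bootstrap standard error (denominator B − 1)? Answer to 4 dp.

SE* = 2.5032

Bootstrap SE is the standard deviation of the 12 replicate maximums.
Mean of replicates: (38.43 + 38.43 + 38.43 + 38.43 + 29.71 + 38.17 + 38.43 + 38.43 + 38.43 + 38.43 + 37.21 + 38.43) / 12 = 450.96000 / 12 = 37.58000
Sum of squared deviations: (+0.85000)² + (+0.85000)² + (+0.85000)² + (+0.85000)² + (−7.87000)² + (+0.59000)² + (+0.85000)² + (+0.85000)² + (+0.85000)² + (+0.85000)² + (−0.37000)² + (+0.85000)² = 68.92440
Variance = 68.92440 / 11 = 6.26585
SE* = √6.26585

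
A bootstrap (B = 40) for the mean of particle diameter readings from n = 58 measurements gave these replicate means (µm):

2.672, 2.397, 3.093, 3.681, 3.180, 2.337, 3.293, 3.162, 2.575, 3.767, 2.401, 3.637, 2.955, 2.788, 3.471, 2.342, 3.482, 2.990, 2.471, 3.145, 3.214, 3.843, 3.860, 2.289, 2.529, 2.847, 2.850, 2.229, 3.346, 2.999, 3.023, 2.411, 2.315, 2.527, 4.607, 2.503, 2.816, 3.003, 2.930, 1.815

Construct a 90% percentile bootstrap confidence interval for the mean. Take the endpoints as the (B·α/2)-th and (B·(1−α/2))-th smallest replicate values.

Sorted replicates: 1.815, 2.229, 2.289, 2.315, 2.337, 2.342, 2.397, 2.401, 2.411, 2.471, 2.503, 2.527, 2.529, 2.575, 2.672, 2.788, 2.816, 2.847, 2.850, 2.930, 2.955, 2.990, 2.999, 3.003, 3.023, 3.093, 3.145, 3.162, 3.180, 3.214, 3.293, 3.346, 3.471, 3.482, 3.637, 3.681, 3.767, 3.843, 3.860, 4.607
α = 0.10; lower rank = 40 × 0.050 = 2; upper rank = 40 × 0.950 = 38.
The 2nd smallest replicate is 2.229; the 38th is 3.843.

(2.229, 3.843)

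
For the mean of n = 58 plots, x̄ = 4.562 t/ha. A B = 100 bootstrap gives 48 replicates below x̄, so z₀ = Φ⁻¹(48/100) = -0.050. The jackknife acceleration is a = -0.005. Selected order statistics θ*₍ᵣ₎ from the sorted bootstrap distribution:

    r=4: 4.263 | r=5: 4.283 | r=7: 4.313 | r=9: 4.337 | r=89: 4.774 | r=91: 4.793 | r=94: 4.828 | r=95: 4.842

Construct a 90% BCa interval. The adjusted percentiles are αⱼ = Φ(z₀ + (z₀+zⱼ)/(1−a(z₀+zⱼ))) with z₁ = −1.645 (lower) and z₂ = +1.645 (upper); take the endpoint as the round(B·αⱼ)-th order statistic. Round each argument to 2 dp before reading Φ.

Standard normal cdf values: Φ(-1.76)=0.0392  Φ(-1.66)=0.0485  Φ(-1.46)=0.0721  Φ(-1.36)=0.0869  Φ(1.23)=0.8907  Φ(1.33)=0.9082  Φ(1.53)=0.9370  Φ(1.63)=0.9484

(4.263, 4.828)

Lower: z₀ + z₁ = -0.050 + (-1.645) = -1.695; 1 − a(z₀+z₁) = 1 − (-0.005)(-1.695) = 0.9915; argument = -0.050 + (-1.695)/0.9915 = -1.7595 → -1.76.
α₁ = Φ(-1.76) = 0.0392; rank = round(100 × 0.0392) = 4; θ*₍4₎ = 4.263.
Upper: z₀ + z₂ = 1.595; 1 − a(z₀+z₂) = 1.0080; argument = 1.5324 → 1.53; α₂ = 0.9370; rank = 94; θ*₍94₎ = 4.828.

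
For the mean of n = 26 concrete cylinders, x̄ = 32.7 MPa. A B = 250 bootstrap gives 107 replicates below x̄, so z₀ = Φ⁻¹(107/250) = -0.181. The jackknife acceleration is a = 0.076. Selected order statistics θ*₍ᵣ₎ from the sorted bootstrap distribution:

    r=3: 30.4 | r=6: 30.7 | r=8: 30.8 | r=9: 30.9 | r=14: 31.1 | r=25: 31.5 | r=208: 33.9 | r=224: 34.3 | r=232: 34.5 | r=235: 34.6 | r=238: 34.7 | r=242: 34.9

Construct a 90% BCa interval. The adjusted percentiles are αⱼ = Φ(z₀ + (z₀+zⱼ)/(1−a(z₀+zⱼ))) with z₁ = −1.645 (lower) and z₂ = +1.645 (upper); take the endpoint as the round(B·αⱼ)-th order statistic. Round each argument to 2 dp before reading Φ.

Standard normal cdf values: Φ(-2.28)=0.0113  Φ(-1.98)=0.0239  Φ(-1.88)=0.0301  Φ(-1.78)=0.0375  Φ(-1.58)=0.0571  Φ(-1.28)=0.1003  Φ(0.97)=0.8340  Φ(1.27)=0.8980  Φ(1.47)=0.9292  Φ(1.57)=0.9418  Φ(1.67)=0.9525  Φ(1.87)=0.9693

(30.9, 34.5)

Lower: z₀ + z₁ = -0.181 + (-1.645) = -1.826; 1 − a(z₀+z₁) = 1 − (0.076)(-1.826) = 1.1388; argument = -0.181 + (-1.826)/1.1388 = -1.7845 → -1.78.
α₁ = Φ(-1.78) = 0.0375; rank = round(250 × 0.0375) = 9; θ*₍9₎ = 30.9.
Upper: z₀ + z₂ = 1.464; 1 − a(z₀+z₂) = 0.8887; argument = 1.4663 → 1.47; α₂ = 0.9292; rank = 232; θ*₍232₎ = 34.5.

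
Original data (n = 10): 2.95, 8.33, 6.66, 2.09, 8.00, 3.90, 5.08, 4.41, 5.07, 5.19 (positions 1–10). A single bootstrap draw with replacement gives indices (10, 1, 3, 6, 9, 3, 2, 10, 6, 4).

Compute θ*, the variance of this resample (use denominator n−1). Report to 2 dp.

Resample values: 5.19, 2.95, 6.66, 3.90, 5.07, 6.66, 8.33, 5.19, 3.90, 2.09.
Mean = 4.9940; sum of squared deviations = 31.7674
s² = 31.7674 / 9 = 3.5297

θ* = 3.53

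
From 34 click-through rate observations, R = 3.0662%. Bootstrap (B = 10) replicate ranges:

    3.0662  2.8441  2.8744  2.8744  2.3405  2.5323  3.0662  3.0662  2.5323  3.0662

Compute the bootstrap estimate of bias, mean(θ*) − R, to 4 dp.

bias = −0.2399

mean(θ*) = (3.0662 + 2.8441 + 2.8744 + 2.8744 + 2.3405 + 2.5323 + 3.0662 + 3.0662 + 2.5323 + 3.0662) / 10 = 2.82628
bias = 2.82628 − 3.0662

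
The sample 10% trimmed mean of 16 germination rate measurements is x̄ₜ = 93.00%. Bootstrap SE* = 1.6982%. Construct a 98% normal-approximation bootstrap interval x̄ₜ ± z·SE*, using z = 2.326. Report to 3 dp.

Margin = 2.326 × 1.6982 = 3.9500
Interval: 93.00 ± 3.9500

(89.050, 96.950)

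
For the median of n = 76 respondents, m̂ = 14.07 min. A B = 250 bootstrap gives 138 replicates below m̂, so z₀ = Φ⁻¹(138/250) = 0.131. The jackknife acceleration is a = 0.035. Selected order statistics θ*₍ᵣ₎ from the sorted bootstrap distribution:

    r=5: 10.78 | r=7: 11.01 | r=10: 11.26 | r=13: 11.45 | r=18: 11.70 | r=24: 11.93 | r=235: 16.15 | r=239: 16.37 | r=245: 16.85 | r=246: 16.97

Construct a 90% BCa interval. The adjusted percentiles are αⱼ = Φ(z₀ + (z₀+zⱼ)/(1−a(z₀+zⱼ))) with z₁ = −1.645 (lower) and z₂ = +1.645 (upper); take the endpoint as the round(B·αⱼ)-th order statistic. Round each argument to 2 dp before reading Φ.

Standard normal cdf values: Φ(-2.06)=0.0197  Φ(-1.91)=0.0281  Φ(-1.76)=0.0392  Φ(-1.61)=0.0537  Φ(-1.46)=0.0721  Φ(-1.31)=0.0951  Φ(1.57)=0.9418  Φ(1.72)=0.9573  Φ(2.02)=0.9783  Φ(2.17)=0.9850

(11.93, 16.85)

Lower: z₀ + z₁ = 0.131 + (-1.645) = -1.514; 1 − a(z₀+z₁) = 1 − (0.035)(-1.514) = 1.0530; argument = 0.131 + (-1.514)/1.0530 = -1.3068 → -1.31.
α₁ = Φ(-1.31) = 0.0951; rank = round(250 × 0.0951) = 24; θ*₍24₎ = 11.93.
Upper: z₀ + z₂ = 1.776; 1 − a(z₀+z₂) = 0.9378; argument = 2.0247 → 2.02; α₂ = 0.9783; rank = 245; θ*₍245₎ = 16.85.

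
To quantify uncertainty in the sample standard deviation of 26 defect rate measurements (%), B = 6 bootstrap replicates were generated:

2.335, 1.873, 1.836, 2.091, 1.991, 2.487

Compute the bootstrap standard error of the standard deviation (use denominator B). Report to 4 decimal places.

Bootstrap SE is the standard deviation of the 6 replicate standard deviations.
Mean of replicates: (2.335 + 1.873 + 1.836 + 2.091 + 1.991 + 2.487) / 6 = 12.61300 / 6 = 2.10217
Sum of squared deviations: (+0.23283)² + (−0.22917)² + (−0.26617)² + (−0.01117)² + (−0.11117)² + (+0.38483)² = 0.33815
Variance = 0.33815 / 6 = 0.05636
SE* = √0.05636

SE* = 0.2374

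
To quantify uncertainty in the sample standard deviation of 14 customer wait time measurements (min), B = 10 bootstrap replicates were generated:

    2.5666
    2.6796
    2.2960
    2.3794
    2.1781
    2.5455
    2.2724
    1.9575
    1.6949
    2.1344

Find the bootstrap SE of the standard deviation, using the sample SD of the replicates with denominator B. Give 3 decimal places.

Bootstrap SE is the standard deviation of the 10 replicate standard deviations.
Mean of replicates: (2.5666 + 2.6796 + 2.2960 + 2.3794 + 2.1781 + 2.5455 + 2.2724 + 1.9575 + 1.6949 + 2.1344) / 10 = 22.70440 / 10 = 2.27044
Sum of squared deviations: (+0.29616)² + (+0.40916)² + (+0.02556)² + (+0.10896)² + (−0.09234)² + (+0.27506)² + (+0.00196)² + (−0.31294)² + (−0.57554)² + (−0.13604)² = 0.79952
Variance = 0.79952 / 10 = 0.07995
SE* = √0.07995

SE* = 0.283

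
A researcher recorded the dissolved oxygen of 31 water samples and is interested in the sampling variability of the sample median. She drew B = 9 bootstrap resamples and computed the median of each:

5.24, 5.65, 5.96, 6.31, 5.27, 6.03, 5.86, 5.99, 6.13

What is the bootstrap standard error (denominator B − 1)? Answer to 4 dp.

SE* = 0.3704

Bootstrap SE is the standard deviation of the 9 replicate medians.
Mean of replicates: (5.24 + 5.65 + 5.96 + 6.31 + 5.27 + 6.03 + 5.86 + 5.99 + 6.13) / 9 = 52.44000 / 9 = 5.82667
Sum of squared deviations: (−0.58667)² + (−0.17667)² + (+0.13333)² + (+0.48333)² + (−0.55667)² + (+0.20333)² + (+0.03333)² + (+0.16333)² + (+0.30333)² = 1.09780
Variance = 1.09780 / 8 = 0.13722
SE* = √0.13722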